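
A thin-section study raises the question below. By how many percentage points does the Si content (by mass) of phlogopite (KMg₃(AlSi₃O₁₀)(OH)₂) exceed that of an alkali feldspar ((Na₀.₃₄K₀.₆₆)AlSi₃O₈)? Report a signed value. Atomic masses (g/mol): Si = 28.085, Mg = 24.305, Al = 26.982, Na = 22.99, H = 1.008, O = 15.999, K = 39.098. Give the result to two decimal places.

First mineral: 84.255 g Si in 417.254 g formula = 20.19 wt% Si.
Second mineral: 84.255 g Si in 272.850 g formula = 30.88 wt% Si.
20.19% − 30.88% gives a difference of -10.69 percentage points.

-10.69 percentage points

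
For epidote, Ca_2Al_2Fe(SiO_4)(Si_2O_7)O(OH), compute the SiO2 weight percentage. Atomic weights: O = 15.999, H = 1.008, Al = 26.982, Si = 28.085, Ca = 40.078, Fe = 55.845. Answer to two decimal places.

Formula mass = 483.215 g/mol.
3 Si → 3.0000 mol SiO2 per formula unit; M(SiO2) = 60.083, so SiO2 mass = 180.249 g.
180.249/483.215 × 100 = 37.30 wt%.

37.30 wt%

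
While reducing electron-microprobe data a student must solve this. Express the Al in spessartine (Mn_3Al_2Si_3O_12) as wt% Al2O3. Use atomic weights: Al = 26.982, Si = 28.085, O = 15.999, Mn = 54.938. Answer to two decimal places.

Formula mass = 495.021 g/mol.
2 Al → 1.0000 mol Al2O3 per formula unit; M(Al2O3) = 101.961, so Al2O3 mass = 101.961 g.
101.961/495.021 × 100 = 20.60 wt%.

20.60 wt%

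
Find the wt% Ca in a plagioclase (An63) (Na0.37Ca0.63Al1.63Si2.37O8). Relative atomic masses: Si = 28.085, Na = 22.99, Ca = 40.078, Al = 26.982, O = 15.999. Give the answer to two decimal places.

9.27 wt%

Molar mass of Na0.37Ca0.63Al1.63Si2.37O8: 0.37*22.99 + 0.63*40.078 + 1.63*26.982 + 2.37*28.085 + 8*15.999 = 272.290 g/mol.
Mass of Ca per formula unit: 0.63 × 40.078 = 25.249 g.
Weight fraction Ca = 25.249 / 272.290 = 0.0927.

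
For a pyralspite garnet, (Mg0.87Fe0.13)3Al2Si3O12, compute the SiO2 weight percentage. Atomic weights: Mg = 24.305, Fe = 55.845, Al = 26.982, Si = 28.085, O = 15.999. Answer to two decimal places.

43.39 wt%

Molar mass of (Mg0.87Fe0.13)3Al2Si3O12 = 2.61×24.305 + 0.39×55.845 + 2×26.982 + 3×28.085 + 12×15.999 = 415.423 g/mol.
Each formula unit contains 3 Si, equivalent to 3/1 = 3.0000 mol SiO2.
M(SiO2) = 1×28.085 + 2×15.999 = 60.083 g/mol.
Mass of SiO2 per formula unit = 3.0000 × 60.083 = 180.249 g.
SiO2 wt% = 180.249 / 415.423 × 100 = 43.39%.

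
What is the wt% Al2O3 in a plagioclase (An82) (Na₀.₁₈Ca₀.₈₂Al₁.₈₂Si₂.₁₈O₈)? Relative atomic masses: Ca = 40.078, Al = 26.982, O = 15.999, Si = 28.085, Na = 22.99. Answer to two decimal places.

M(Na₀.₁₈Ca₀.₈₂Al₁.₈₂Si₂.₁₈O₈) = 275.327 g/mol; M(Al2O3) = 101.961 g/mol.
Moles Al2O3 per formula unit = 1.82 Al ÷ 2 = 0.9100.
Al2O3 fraction = (0.9100 × 101.961) / 275.327 = 92.785/275.327 = 0.3370.

33.70 wt%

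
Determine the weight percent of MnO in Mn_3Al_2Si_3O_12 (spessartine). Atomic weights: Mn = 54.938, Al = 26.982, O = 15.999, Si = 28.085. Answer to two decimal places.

Formula mass = 495.021 g/mol.
3 Mn → 3.0000 mol MnO per formula unit; M(MnO) = 70.937, so MnO mass = 212.811 g.
212.811/495.021 × 100 = 42.99 wt%.

42.99 wt%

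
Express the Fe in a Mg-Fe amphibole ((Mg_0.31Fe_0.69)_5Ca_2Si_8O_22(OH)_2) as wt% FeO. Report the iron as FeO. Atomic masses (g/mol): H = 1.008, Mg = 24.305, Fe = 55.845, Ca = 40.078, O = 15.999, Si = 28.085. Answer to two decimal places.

Molar mass of (Mg_0.31Fe_0.69)_5Ca_2Si_8O_22(OH)_2 = 1.55·24.305 + 3.45·55.845 + 2·40.078 + 8·28.085 + 24·15.999 + 2·1.008 = 921.166 g/mol.
Each formula unit contains 3.45 Fe, equivalent to 3.45/1 = 3.4500 mol FeO.
M(FeO) = 1×55.845 + 1×15.999 = 71.844 g/mol.
Mass of FeO per formula unit = 3.4500 × 71.844 = 247.862 g.
FeO wt% = 247.862 / 921.166 × 100 = 26.91%.

26.91 wt%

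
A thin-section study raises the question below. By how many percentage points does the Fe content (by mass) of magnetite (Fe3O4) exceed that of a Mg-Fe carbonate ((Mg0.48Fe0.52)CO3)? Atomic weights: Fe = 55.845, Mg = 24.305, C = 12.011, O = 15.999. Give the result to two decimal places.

Fe in Fe3O4: molar mass 231.531 g/mol; 3×55.845 = 167.535 g → 72.36 wt%.
Fe in (Mg0.48Fe0.52)CO3: molar mass 100.714 g/mol; 0.52×55.845 = 29.039 g → 28.83 wt%.
Difference = 72.36 − 28.83 = 43.53 percentage points.

43.53 percentage points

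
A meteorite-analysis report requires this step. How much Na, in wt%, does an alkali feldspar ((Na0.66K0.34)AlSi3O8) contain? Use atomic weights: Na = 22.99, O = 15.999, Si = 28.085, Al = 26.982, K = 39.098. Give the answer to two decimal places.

Formula mass = 0.66×22.99 + 0.34×39.098 + 1×26.982 + 3×28.085 + 8×15.999 = 267.696 g/mol, of which 15.173 g is Na.
So Na makes up 15.173/267.696 = 0.0567 of the mass, i.e. 5.67%.

5.67 wt%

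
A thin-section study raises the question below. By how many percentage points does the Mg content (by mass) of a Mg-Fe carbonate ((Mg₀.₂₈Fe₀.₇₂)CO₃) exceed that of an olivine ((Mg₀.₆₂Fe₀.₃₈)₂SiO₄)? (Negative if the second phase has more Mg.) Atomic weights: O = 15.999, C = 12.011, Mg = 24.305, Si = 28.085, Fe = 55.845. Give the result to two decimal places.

-11.94 percentage points

First mineral: 6.805 g Mg in 107.022 g formula = 6.36 wt% Mg.
Second mineral: 30.138 g Mg in 164.661 g formula = 18.30 wt% Mg.
6.36% − 18.30% gives a difference of -11.94 percentage points.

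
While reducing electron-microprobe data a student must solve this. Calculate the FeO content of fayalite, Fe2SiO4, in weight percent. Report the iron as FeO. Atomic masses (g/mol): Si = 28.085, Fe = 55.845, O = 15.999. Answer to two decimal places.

70.51 wt%

Molar mass of Fe2SiO4 = 2×55.845 + 1×28.085 + 4×15.999 = 203.771 g/mol.
Each formula unit contains 2 Fe, equivalent to 2/1 = 2.0000 mol FeO.
M(FeO) = 1×55.845 + 1×15.999 = 71.844 g/mol.
Mass of FeO per formula unit = 2.0000 × 71.844 = 143.688 g.
FeO wt% = 143.688 / 203.771 × 100 = 70.51%.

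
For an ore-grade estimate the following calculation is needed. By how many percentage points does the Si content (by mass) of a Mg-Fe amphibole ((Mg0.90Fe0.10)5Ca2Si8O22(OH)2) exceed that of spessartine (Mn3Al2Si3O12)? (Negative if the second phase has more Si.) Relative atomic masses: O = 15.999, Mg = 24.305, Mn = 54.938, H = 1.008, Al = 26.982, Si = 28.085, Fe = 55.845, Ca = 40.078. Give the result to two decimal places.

10.11 percentage points

M((Mg0.90Fe0.10)5Ca2Si8O22(OH)2) = 828.123 g/mol, so wt% Si = 224.680/828.123 × 100 = 27.13%.
M(Mn3Al2Si3O12) = 495.021 g/mol, so wt% Si = 84.255/495.021 × 100 = 17.02%.
27.13 − 17.02 = 10.11 pp.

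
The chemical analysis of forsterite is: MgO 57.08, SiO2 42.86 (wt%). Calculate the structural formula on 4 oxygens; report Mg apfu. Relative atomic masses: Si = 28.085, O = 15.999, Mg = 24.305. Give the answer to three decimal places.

57.08 wt% MgO ÷ 40.304 g/mol = 1.41624 mol, giving 1.41624 Mg and 1.41624 O.
42.86 wt% SiO2 ÷ 60.083 g/mol = 0.71335 mol, giving 0.71335 Si and 1.42670 O.
Oxygen sums to 2.84294; scaling by 4/2.84294 = 1.40699 puts the formula on 4 O.
Mg: 1.41624 × 1.40699 = 1.993 atoms per formula unit.

1.993 Mg apfu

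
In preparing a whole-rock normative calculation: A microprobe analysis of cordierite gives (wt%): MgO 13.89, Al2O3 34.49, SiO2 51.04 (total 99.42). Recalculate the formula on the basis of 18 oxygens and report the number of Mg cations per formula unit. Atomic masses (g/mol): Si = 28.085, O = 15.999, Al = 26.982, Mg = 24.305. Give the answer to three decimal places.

2.028 Mg apfu

MgO: 13.89/40.304 = 0.34463 mol → 0.34463 mol Mg, 0.34463 mol O.
Al2O3: 34.49/101.961 = 0.33827 mol → 0.67654 mol Al, 1.01481 mol O.
SiO2: 51.04/60.083 = 0.84949 mol → 0.84949 mol Si, 1.69898 mol O.
Total oxygen = 3.05842 mol. Normalization factor = 18/3.05842 = 5.88539.
Mg per 18 O = 0.34463 × 5.88539 = 2.028.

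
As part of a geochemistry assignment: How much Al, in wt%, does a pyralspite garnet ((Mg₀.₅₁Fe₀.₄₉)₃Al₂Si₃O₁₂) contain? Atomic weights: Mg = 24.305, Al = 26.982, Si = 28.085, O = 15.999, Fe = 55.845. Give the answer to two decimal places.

M((Mg₀.₅₁Fe₀.₄₉)₃Al₂Si₃O₁₂) = 449.486 g/mol.
Al contributes 2 × 26.982 = 53.964 g per mole.
53.964/449.486 = 0.1201 → 12.01%.

12.01 wt%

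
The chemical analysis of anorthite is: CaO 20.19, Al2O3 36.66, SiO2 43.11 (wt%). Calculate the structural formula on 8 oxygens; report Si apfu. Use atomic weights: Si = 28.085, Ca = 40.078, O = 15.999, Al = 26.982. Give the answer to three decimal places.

1.997 Si apfu

CaO (M=56.077): mol = 0.36004; Ca = 0.36004, O = 0.36004.
Al2O3 (M=101.961): mol = 0.35955; Al = 0.71910, O = 1.07865.
SiO2 (M=60.083): mol = 0.71751; Si = 0.71751, O = 1.43502.
ΣO = 2.87371; factor = 8/ΣO = 2.78386.
Si apfu = 0.71751 × 2.78386 = 1.997.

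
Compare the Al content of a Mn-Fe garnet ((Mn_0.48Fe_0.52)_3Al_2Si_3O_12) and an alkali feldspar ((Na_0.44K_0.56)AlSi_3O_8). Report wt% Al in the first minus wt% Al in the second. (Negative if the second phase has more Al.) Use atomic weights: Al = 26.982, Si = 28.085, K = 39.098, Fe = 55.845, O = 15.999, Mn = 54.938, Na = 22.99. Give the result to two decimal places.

M((Mn_0.48Fe_0.52)_3Al_2Si_3O_12) = 496.436 g/mol, so wt% Al = 53.964/496.436 × 100 = 10.87%.
M((Na_0.44K_0.56)AlSi_3O_8) = 271.239 g/mol, so wt% Al = 26.982/271.239 × 100 = 9.95%.
10.87 − 9.95 = 0.92 pp.

0.92 percentage points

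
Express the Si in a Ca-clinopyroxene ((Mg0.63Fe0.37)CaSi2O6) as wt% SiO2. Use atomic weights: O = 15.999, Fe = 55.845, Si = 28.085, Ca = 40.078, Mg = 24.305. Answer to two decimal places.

52.65 wt%

Formula mass = 228.217 g/mol.
2 Si → 2.0000 mol SiO2 per formula unit; M(SiO2) = 60.083, so SiO2 mass = 120.166 g.
120.166/228.217 × 100 = 52.65 wt%.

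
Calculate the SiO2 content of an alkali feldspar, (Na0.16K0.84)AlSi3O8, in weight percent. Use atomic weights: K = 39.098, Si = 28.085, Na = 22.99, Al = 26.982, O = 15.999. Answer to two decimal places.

65.37 wt%

M((Na0.16K0.84)AlSi3O8) = 275.750 g/mol; M(SiO2) = 60.083 g/mol.
Moles SiO2 per formula unit = 3 Si ÷ 1 = 3.0000.
SiO2 fraction = (3.0000 × 60.083) / 275.750 = 180.249/275.750 = 0.6537.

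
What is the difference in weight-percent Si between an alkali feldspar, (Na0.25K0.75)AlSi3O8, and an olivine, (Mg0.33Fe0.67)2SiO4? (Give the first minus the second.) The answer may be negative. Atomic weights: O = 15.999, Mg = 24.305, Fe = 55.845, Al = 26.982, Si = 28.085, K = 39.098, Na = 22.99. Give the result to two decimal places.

15.37 percentage points

First mineral: 84.255 g Si in 274.300 g formula = 30.72 wt% Si.
Second mineral: 28.085 g Si in 182.955 g formula = 15.35 wt% Si.
30.72% − 15.35% gives a difference of 15.37 percentage points.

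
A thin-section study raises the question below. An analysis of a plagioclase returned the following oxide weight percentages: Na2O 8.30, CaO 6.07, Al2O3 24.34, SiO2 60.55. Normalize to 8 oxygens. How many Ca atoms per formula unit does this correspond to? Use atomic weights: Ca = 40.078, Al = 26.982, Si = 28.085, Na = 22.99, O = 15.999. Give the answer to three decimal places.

0.291 Ca apfu

8.30 wt% Na2O ÷ 61.979 g/mol = 0.13392 mol, giving 0.26784 Na and 0.13392 O.
6.07 wt% CaO ÷ 56.077 g/mol = 0.10824 mol, giving 0.10824 Ca and 0.10824 O.
24.34 wt% Al2O3 ÷ 101.961 g/mol = 0.23872 mol, giving 0.47744 Al and 0.71616 O.
60.55 wt% SiO2 ÷ 60.083 g/mol = 1.00777 mol, giving 1.00777 Si and 2.01554 O.
Oxygen sums to 2.97386; scaling by 8/2.97386 = 2.69011 puts the formula on 8 O.
Ca: 0.10824 × 2.69011 = 0.291 atoms per formula unit.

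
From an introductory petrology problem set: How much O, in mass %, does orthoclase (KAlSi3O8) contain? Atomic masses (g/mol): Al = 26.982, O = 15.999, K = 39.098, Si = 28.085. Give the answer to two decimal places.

Formula mass = 1*39.098 + 1*26.982 + 3*28.085 + 8*15.999 = 278.327 g/mol, of which 127.992 g is O.
So O makes up 127.992/278.327 = 0.4599 of the mass, i.e. 45.99%.

45.99 mass %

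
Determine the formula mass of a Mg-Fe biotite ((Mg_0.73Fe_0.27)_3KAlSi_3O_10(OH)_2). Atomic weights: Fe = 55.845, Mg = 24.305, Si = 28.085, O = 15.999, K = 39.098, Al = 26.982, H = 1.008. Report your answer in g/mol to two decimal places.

The formula mass is the sum 2.19*24.305 + 0.81*55.845 + 1*39.098 + 1*26.982 + 3*28.085 + 12*15.999 + 2*1.008.

442.80 g/mol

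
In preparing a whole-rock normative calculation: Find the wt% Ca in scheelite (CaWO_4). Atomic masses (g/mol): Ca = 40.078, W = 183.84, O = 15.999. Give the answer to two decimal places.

M(CaWO_4) = 287.914 g/mol.
Ca contributes 1 × 40.078 = 40.078 g per mole.
40.078/287.914 = 0.1392 → 13.92%.

13.92 mass %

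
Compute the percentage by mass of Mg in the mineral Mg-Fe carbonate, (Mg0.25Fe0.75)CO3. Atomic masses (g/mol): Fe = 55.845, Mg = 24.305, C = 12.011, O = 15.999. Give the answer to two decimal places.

5.63 weight percent

M((Mg0.25Fe0.75)CO3) = 107.968 g/mol.
Mg contributes 0.25 × 24.305 = 6.076 g per mole.
6.076/107.968 = 0.0563 → 5.63%.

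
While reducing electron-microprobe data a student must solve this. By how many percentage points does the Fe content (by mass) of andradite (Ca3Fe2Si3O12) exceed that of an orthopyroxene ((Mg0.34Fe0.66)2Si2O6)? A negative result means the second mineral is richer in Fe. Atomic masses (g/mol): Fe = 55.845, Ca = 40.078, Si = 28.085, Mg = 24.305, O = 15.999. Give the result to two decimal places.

Fe in Ca3Fe2Si3O12: molar mass 508.167 g/mol; 2×55.845 = 111.690 g → 21.98 wt%.
Fe in (Mg0.34Fe0.66)2Si2O6: molar mass 242.407 g/mol; 1.32×55.845 = 73.715 g → 30.41 wt%.
Difference = 21.98 − 30.41 = -8.43 percentage points.

-8.43 percentage points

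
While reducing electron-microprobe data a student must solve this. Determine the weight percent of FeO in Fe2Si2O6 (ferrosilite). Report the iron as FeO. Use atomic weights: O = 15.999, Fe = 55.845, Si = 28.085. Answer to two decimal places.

Formula mass = 263.854 g/mol.
2 Fe → 2.0000 mol FeO per formula unit; M(FeO) = 71.844, so FeO mass = 143.688 g.
143.688/263.854 × 100 = 54.46 wt%.

54.46 wt%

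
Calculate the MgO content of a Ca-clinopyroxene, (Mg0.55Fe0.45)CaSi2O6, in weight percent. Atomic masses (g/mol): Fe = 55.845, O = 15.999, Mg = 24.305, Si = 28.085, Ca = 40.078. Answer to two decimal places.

Molar mass of (Mg0.55Fe0.45)CaSi2O6 = 0.55×24.305 + 0.45×55.845 + 1×40.078 + 2×28.085 + 6×15.999 = 230.740 g/mol.
Each formula unit contains 0.55 Mg, equivalent to 0.55/1 = 0.5500 mol MgO.
M(MgO) = 1×24.305 + 1×15.999 = 40.304 g/mol.
Mass of MgO per formula unit = 0.5500 × 40.304 = 22.167 g.
MgO wt% = 22.167 / 230.740 × 100 = 9.61%.

9.61 wt%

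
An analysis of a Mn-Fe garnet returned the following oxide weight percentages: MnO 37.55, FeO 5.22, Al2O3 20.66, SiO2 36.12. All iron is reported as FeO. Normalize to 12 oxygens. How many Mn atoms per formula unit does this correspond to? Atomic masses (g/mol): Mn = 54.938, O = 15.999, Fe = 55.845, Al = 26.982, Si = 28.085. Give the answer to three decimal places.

2.633 Mn apfu

37.55 wt% MnO ÷ 70.937 g/mol = 0.52934 mol, giving 0.52934 Mn and 0.52934 O.
5.22 wt% FeO ÷ 71.844 g/mol = 0.07266 mol, giving 0.07266 Fe and 0.07266 O.
20.66 wt% Al2O3 ÷ 101.961 g/mol = 0.20263 mol, giving 0.40526 Al and 0.60789 O.
36.12 wt% SiO2 ÷ 60.083 g/mol = 0.60117 mol, giving 0.60117 Si and 1.20234 O.
Oxygen sums to 2.41223; scaling by 12/2.41223 = 4.97465 puts the formula on 12 O.
Mn: 0.52934 × 4.97465 = 2.633 atoms per formula unit.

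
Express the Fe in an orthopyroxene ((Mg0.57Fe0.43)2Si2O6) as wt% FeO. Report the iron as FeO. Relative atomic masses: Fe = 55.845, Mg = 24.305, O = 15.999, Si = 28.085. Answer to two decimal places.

27.11 wt%

Molar mass of (Mg0.57Fe0.43)2Si2O6 = 1.14×24.305 + 0.86×55.845 + 2×28.085 + 6×15.999 = 227.898 g/mol.
Each formula unit contains 0.86 Fe, equivalent to 0.86/1 = 0.8600 mol FeO.
M(FeO) = 1×55.845 + 1×15.999 = 71.844 g/mol.
Mass of FeO per formula unit = 0.8600 × 71.844 = 61.786 g.
FeO wt% = 61.786 / 227.898 × 100 = 27.11%.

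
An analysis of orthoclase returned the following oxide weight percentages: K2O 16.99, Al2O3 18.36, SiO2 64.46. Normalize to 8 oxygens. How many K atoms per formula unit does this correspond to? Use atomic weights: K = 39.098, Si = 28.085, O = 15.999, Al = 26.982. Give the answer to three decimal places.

K2O: 16.99/94.195 = 0.18037 mol → 0.36074 mol K, 0.18037 mol O.
Al2O3: 18.36/101.961 = 0.18007 mol → 0.36014 mol Al, 0.54021 mol O.
SiO2: 64.46/60.083 = 1.07285 mol → 1.07285 mol Si, 2.14570 mol O.
Total oxygen = 2.86628 mol. Normalization factor = 8/2.86628 = 2.79107.
K per 8 O = 0.36074 × 2.79107 = 1.007.

1.007 K apfu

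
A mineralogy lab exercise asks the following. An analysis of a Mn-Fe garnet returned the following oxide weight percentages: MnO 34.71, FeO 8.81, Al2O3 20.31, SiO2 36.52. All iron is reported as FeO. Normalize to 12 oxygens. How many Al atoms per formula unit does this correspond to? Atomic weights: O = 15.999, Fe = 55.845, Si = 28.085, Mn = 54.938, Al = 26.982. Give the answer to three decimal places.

1.971 Al apfu

34.71 wt% MnO ÷ 70.937 g/mol = 0.48931 mol, giving 0.48931 Mn and 0.48931 O.
8.81 wt% FeO ÷ 71.844 g/mol = 0.12263 mol, giving 0.12263 Fe and 0.12263 O.
20.31 wt% Al2O3 ÷ 101.961 g/mol = 0.19919 mol, giving 0.39838 Al and 0.59757 O.
36.52 wt% SiO2 ÷ 60.083 g/mol = 0.60783 mol, giving 0.60783 Si and 1.21566 O.
Oxygen sums to 2.42517; scaling by 12/2.42517 = 4.94811 puts the formula on 12 O.
Al: 0.39838 × 4.94811 = 1.971 atoms per formula unit.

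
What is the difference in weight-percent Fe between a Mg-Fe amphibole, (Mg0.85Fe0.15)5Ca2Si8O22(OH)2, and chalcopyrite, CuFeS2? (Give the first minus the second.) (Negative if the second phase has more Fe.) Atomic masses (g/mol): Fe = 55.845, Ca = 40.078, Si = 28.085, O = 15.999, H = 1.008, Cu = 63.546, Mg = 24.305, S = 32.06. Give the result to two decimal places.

First mineral: 41.884 g Fe in 836.008 g formula = 5.01 wt% Fe.
Second mineral: 55.845 g Fe in 183.511 g formula = 30.43 wt% Fe.
5.01% − 30.43% gives a difference of -25.42 percentage points.

-25.42 percentage points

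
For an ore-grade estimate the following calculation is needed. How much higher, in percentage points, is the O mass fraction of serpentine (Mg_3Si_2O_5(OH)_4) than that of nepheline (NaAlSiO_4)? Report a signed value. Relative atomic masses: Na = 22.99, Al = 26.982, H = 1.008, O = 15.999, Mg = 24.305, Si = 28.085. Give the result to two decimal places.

M(Mg_3Si_2O_5(OH)_4) = 277.108 g/mol, so wt% O = 143.991/277.108 × 100 = 51.96%.
M(NaAlSiO_4) = 142.053 g/mol, so wt% O = 63.996/142.053 × 100 = 45.05%.
51.96 − 45.05 = 6.91 pp.

6.91 percentage points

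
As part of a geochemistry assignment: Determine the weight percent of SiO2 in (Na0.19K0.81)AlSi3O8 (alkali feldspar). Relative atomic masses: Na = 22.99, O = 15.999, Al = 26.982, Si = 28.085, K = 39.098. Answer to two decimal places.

M((Na0.19K0.81)AlSi3O8) = 275.266 g/mol; M(SiO2) = 60.083 g/mol.
Moles SiO2 per formula unit = 3 Si ÷ 1 = 3.0000.
SiO2 fraction = (3.0000 × 60.083) / 275.266 = 180.249/275.266 = 0.6548.

65.48 wt%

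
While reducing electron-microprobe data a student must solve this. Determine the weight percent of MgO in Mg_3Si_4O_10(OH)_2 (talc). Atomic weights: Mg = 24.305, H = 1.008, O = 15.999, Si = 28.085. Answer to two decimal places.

31.88 wt%

Molar mass of Mg_3Si_4O_10(OH)_2 = 3*24.305 + 4*28.085 + 12*15.999 + 2*1.008 = 379.259 g/mol.
Each formula unit contains 3 Mg, equivalent to 3/1 = 3.0000 mol MgO.
M(MgO) = 1×24.305 + 1×15.999 = 40.304 g/mol.
Mass of MgO per formula unit = 3.0000 × 40.304 = 120.912 g.
MgO wt% = 120.912 / 379.259 × 100 = 31.88%.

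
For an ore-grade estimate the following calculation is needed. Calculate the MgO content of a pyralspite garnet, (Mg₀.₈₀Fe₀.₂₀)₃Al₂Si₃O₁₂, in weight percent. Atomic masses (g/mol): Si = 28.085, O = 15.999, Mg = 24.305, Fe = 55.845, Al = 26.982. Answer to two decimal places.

22.92 wt%

M((Mg₀.₈₀Fe₀.₂₀)₃Al₂Si₃O₁₂) = 422.046 g/mol; M(MgO) = 40.304 g/mol.
Moles MgO per formula unit = 2.40 Mg ÷ 1 = 2.4000.
MgO fraction = (2.4000 × 40.304) / 422.046 = 96.730/422.046 = 0.2292.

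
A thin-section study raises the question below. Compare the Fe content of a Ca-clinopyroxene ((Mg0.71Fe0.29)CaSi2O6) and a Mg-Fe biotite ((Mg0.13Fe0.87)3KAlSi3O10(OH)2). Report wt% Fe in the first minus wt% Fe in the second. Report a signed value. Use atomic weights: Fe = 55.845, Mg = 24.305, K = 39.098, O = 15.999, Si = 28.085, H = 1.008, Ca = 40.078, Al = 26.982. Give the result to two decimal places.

M((Mg0.71Fe0.29)CaSi2O6) = 225.694 g/mol, so wt% Fe = 16.195/225.694 × 100 = 7.18%.
M((Mg0.13Fe0.87)3KAlSi3O10(OH)2) = 499.573 g/mol, so wt% Fe = 145.755/499.573 × 100 = 29.18%.
7.18 − 29.18 = -22.00 pp.

-22.00 percentage points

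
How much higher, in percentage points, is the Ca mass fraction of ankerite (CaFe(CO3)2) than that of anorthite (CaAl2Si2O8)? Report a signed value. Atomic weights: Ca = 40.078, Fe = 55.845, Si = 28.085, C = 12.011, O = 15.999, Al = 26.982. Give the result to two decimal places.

4.15 percentage points

Ca in CaFe(CO3)2: molar mass 215.939 g/mol; 1×40.078 = 40.078 g → 18.56 wt%.
Ca in CaAl2Si2O8: molar mass 278.204 g/mol; 1×40.078 = 40.078 g → 14.41 wt%.
Difference = 18.56 − 14.41 = 4.15 percentage points.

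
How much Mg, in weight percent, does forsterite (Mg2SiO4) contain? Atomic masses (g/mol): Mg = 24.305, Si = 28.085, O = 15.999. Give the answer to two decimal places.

M(Mg2SiO4) = 140.691 g/mol.
Mg contributes 2 × 24.305 = 48.610 g per mole.
48.610/140.691 = 0.3455 → 34.55%.

34.55 weight percent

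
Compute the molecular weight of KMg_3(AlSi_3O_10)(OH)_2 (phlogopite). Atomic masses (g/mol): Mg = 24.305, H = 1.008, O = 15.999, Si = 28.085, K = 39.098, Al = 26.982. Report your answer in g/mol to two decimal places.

417.25 g/mol

The formula mass is the sum 1·39.098 + 3·24.305 + 1·26.982 + 3·28.085 + 12·15.999 + 2·1.008.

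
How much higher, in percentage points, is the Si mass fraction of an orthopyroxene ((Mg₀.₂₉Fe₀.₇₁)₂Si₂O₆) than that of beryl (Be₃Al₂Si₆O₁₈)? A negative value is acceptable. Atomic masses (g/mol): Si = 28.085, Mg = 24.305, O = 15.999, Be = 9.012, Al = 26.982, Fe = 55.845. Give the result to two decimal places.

M((Mg₀.₂₉Fe₀.₇₁)₂Si₂O₆) = 245.561 g/mol, so wt% Si = 56.170/245.561 × 100 = 22.87%.
M(Be₃Al₂Si₆O₁₈) = 537.492 g/mol, so wt% Si = 168.510/537.492 × 100 = 31.35%.
22.87 − 31.35 = -8.48 pp.

-8.48 percentage points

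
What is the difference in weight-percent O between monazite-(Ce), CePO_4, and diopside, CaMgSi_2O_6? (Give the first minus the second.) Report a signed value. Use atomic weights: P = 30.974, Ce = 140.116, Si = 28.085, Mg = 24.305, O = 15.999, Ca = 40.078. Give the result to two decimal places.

O in CePO_4: molar mass 235.086 g/mol; 4×15.999 = 63.996 g → 27.22 wt%.
O in CaMgSi_2O_6: molar mass 216.547 g/mol; 6×15.999 = 95.994 g → 44.33 wt%.
Difference = 27.22 − 44.33 = -17.11 percentage points.

-17.11 percentage points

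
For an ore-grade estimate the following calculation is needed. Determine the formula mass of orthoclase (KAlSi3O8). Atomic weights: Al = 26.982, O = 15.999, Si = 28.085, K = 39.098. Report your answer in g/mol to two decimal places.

K: 1 × 39.098 = 39.0980
Al: 1 × 26.982 = 26.9820
Si: 3 × 28.085 = 84.2550
O: 8 × 15.999 = 127.9920
Summing the contributions gives the formula mass.

278.33 g/mol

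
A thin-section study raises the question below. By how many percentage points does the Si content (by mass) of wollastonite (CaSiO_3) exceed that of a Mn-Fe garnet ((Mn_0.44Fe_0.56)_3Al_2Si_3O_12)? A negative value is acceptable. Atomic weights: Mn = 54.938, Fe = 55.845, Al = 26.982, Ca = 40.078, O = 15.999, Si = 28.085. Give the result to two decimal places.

First mineral: 28.085 g Si in 116.160 g formula = 24.18 wt% Si.
Second mineral: 84.255 g Si in 496.545 g formula = 16.97 wt% Si.
24.18% − 16.97% gives a difference of 7.21 percentage points.

7.21 percentage points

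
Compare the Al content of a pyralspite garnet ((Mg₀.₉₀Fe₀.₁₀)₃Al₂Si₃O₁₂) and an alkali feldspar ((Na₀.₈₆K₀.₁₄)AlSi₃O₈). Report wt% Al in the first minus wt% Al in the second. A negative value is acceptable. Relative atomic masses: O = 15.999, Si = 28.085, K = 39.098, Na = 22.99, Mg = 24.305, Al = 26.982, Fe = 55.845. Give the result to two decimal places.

2.88 percentage points

M((Mg₀.₉₀Fe₀.₁₀)₃Al₂Si₃O₁₂) = 412.584 g/mol, so wt% Al = 53.964/412.584 × 100 = 13.08%.
M((Na₀.₈₆K₀.₁₄)AlSi₃O₈) = 264.474 g/mol, so wt% Al = 26.982/264.474 × 100 = 10.20%.
13.08 − 10.20 = 2.88 pp.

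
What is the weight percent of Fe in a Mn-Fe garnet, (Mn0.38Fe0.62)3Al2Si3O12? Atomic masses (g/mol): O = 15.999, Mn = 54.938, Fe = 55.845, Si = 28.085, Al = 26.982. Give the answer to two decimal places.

20.91 wt%

Molar mass of (Mn0.38Fe0.62)3Al2Si3O12: 1.14·54.938 + 1.86·55.845 + 2·26.982 + 3·28.085 + 12·15.999 = 496.708 g/mol.
Mass of Fe per formula unit: 1.86 × 55.845 = 103.872 g.
Weight fraction Fe = 103.872 / 496.708 = 0.2091.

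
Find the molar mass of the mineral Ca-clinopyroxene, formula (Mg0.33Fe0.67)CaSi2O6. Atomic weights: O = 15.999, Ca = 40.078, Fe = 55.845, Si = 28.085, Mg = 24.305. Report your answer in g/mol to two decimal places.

The formula mass is the sum 0.33×24.305 + 0.67×55.845 + 1×40.078 + 2×28.085 + 6×15.999.

237.68 g/mol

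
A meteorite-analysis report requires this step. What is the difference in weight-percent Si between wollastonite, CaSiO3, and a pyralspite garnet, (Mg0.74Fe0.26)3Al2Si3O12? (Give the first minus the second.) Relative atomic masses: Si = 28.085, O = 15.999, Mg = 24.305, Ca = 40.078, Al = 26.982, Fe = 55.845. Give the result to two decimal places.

4.48 percentage points

First mineral: 28.085 g Si in 116.160 g formula = 24.18 wt% Si.
Second mineral: 84.255 g Si in 427.723 g formula = 19.70 wt% Si.
24.18% − 19.70% gives a difference of 4.48 percentage points.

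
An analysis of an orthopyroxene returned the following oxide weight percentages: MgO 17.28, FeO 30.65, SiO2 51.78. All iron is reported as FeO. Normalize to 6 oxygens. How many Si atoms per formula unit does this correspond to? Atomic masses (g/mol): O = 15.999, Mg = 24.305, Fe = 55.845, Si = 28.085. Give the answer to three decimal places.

MgO: 17.28/40.304 = 0.42874 mol → 0.42874 mol Mg, 0.42874 mol O.
FeO: 30.65/71.844 = 0.42662 mol → 0.42662 mol Fe, 0.42662 mol O.
SiO2: 51.78/60.083 = 0.86181 mol → 0.86181 mol Si, 1.72362 mol O.
Total oxygen = 2.57898 mol. Normalization factor = 6/2.57898 = 2.32650.
Si per 6 O = 0.86181 × 2.32650 = 2.005.

2.005 Si apfu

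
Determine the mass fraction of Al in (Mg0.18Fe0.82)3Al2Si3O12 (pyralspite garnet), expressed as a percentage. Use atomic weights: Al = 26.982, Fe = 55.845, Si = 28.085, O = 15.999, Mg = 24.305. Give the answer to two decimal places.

Molar mass of (Mg0.18Fe0.82)3Al2Si3O12: 0.54×24.305 + 2.46×55.845 + 2×26.982 + 3×28.085 + 12×15.999 = 480.710 g/mol.
Mass of Al per formula unit: 2 × 26.982 = 53.964 g.
Weight fraction Al = 53.964 / 480.710 = 0.1123.

11.23 wt%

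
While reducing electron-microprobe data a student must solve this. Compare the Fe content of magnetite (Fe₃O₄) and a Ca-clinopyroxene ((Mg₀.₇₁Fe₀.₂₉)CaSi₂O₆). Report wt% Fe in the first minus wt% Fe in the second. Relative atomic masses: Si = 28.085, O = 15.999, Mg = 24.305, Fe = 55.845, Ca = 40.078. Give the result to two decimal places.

65.18 percentage points

Fe in Fe₃O₄: molar mass 231.531 g/mol; 3×55.845 = 167.535 g → 72.36 wt%.
Fe in (Mg₀.₇₁Fe₀.₂₉)CaSi₂O₆: molar mass 225.694 g/mol; 0.29×55.845 = 16.195 g → 7.18 wt%.
Difference = 72.36 − 7.18 = 65.18 percentage points.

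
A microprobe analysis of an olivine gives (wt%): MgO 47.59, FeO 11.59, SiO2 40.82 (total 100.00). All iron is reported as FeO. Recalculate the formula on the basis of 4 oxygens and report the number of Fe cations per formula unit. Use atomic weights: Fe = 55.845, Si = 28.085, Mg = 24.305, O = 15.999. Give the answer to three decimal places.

0.239 Fe apfu

MgO (M=40.304): mol = 1.18078; Mg = 1.18078, O = 1.18078.
FeO (M=71.844): mol = 0.16132; Fe = 0.16132, O = 0.16132.
SiO2 (M=60.083): mol = 0.67939; Si = 0.67939, O = 1.35878.
ΣO = 2.70088; factor = 4/ΣO = 1.48100.
Fe apfu = 0.16132 × 1.48100 = 0.239.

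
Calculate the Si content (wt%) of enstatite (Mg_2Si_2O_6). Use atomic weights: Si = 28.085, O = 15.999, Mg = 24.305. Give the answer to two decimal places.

M(Mg_2Si_2O_6) = 200.774 g/mol.
Si contributes 2 × 28.085 = 56.170 g per mole.
56.170/200.774 = 0.2798 → 27.98%.

27.98 wt%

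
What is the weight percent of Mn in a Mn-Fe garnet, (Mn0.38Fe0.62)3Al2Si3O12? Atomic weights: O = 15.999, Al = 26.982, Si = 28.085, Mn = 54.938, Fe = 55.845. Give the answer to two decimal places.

M((Mn0.38Fe0.62)3Al2Si3O12) = 496.708 g/mol.
Mn contributes 1.14 × 54.938 = 62.629 g per mole.
62.629/496.708 = 0.1261 → 12.61%.

12.61 mass %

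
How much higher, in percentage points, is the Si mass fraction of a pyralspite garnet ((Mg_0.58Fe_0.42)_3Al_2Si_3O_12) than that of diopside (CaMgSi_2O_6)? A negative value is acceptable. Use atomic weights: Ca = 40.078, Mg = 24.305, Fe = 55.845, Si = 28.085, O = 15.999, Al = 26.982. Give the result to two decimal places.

First mineral: 84.255 g Si in 442.862 g formula = 19.03 wt% Si.
Second mineral: 56.170 g Si in 216.547 g formula = 25.94 wt% Si.
19.03% − 25.94% gives a difference of -6.91 percentage points.

-6.91 percentage points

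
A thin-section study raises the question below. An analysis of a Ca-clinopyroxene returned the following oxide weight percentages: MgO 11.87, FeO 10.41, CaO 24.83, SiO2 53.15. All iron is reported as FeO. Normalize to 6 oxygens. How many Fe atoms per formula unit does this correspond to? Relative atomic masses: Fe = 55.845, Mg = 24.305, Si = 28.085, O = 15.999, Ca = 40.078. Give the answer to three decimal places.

MgO: 11.87/40.304 = 0.29451 mol → 0.29451 mol Mg, 0.29451 mol O.
FeO: 10.41/71.844 = 0.14490 mol → 0.14490 mol Fe, 0.14490 mol O.
CaO: 24.83/56.077 = 0.44278 mol → 0.44278 mol Ca, 0.44278 mol O.
SiO2: 53.15/60.083 = 0.88461 mol → 0.88461 mol Si, 1.76922 mol O.
Total oxygen = 2.65141 mol. Normalization factor = 6/2.65141 = 2.26295.
Fe per 6 O = 0.14490 × 2.26295 = 0.328.

0.328 Fe apfu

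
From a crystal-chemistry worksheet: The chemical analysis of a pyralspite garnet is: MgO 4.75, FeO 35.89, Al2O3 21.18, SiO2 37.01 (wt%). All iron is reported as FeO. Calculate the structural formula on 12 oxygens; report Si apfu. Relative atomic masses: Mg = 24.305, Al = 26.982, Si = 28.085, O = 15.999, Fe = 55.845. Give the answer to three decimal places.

2.990 Si apfu

MgO (M=40.304): mol = 0.11785; Mg = 0.11785, O = 0.11785.
FeO (M=71.844): mol = 0.49955; Fe = 0.49955, O = 0.49955.
Al2O3 (M=101.961): mol = 0.20773; Al = 0.41546, O = 0.62319.
SiO2 (M=60.083): mol = 0.61598; Si = 0.61598, O = 1.23196.
ΣO = 2.47255; factor = 12/ΣO = 4.85329.
Si apfu = 0.61598 × 4.85329 = 2.990.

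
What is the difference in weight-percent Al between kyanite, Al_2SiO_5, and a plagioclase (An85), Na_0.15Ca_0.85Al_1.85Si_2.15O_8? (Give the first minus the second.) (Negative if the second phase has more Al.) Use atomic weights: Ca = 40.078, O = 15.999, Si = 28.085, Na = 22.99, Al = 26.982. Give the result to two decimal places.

M(Al_2SiO_5) = 162.044 g/mol, so wt% Al = 53.964/162.044 × 100 = 33.30%.
M(Na_0.15Ca_0.85Al_1.85Si_2.15O_8) = 275.806 g/mol, so wt% Al = 49.917/275.806 × 100 = 18.10%.
33.30 − 18.10 = 15.20 pp.

15.20 percentage points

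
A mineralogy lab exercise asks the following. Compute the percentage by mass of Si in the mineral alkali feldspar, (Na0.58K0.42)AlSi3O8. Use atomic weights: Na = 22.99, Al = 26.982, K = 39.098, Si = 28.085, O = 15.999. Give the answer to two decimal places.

31.32 mass %

Molar mass of (Na0.58K0.42)AlSi3O8: 0.58×22.99 + 0.42×39.098 + 1×26.982 + 3×28.085 + 8×15.999 = 268.984 g/mol.
Mass of Si per formula unit: 3 × 28.085 = 84.255 g.
Weight fraction Si = 84.255 / 268.984 = 0.3132.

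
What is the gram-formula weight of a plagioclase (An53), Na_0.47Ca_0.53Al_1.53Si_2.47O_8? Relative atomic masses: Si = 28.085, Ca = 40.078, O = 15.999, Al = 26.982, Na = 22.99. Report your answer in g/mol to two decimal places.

270.69 g/mol

M = 0.47*22.99 + 0.53*40.078 + 1.53*26.982 + 2.47*28.085 + 8*15.999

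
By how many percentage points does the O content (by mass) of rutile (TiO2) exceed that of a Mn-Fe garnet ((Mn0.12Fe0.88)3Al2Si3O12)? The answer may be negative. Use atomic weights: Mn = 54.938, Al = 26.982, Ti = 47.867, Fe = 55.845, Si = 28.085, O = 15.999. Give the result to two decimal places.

1.47 percentage points

M(TiO2) = 79.865 g/mol, so wt% O = 31.998/79.865 × 100 = 40.07%.
M((Mn0.12Fe0.88)3Al2Si3O12) = 497.415 g/mol, so wt% O = 191.988/497.415 × 100 = 38.60%.
40.07 − 38.60 = 1.47 pp.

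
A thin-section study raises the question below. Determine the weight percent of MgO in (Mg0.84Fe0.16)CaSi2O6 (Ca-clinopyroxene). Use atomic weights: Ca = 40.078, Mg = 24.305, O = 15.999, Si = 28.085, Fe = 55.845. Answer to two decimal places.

15.28 wt%

M((Mg0.84Fe0.16)CaSi2O6) = 221.593 g/mol; M(MgO) = 40.304 g/mol.
Moles MgO per formula unit = 0.84 Mg ÷ 1 = 0.8400.
MgO fraction = (0.8400 × 40.304) / 221.593 = 33.855/221.593 = 0.1528.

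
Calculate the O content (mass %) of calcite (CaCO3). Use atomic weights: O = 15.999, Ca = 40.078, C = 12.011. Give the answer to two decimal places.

47.96 mass %

Molar mass of CaCO3: 1×40.078 + 1×12.011 + 3×15.999 = 100.086 g/mol.
Mass of O per formula unit: 3 × 15.999 = 47.997 g.
Weight fraction O = 47.997 / 100.086 = 0.4796.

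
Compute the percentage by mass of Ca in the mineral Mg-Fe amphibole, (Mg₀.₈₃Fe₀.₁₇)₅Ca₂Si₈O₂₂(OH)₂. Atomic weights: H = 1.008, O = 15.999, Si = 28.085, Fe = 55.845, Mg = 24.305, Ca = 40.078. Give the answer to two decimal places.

9.55 wt%

Molar mass of (Mg₀.₈₃Fe₀.₁₇)₅Ca₂Si₈O₂₂(OH)₂: 4.15*24.305 + 0.85*55.845 + 2*40.078 + 8*28.085 + 24*15.999 + 2*1.008 = 839.162 g/mol.
Mass of Ca per formula unit: 2 × 40.078 = 80.156 g.
Weight fraction Ca = 80.156 / 839.162 = 0.0955.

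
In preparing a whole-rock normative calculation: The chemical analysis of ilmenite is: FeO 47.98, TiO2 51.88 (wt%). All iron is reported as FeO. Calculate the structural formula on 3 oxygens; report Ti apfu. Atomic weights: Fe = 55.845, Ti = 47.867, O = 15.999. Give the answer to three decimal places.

0.991 Ti apfu

FeO: 47.98/71.844 = 0.66784 mol → 0.66784 mol Fe, 0.66784 mol O.
TiO2: 51.88/79.865 = 0.64960 mol → 0.64960 mol Ti, 1.29920 mol O.
Total oxygen = 1.96704 mol. Normalization factor = 3/1.96704 = 1.52513.
Ti per 3 O = 0.64960 × 1.52513 = 0.991.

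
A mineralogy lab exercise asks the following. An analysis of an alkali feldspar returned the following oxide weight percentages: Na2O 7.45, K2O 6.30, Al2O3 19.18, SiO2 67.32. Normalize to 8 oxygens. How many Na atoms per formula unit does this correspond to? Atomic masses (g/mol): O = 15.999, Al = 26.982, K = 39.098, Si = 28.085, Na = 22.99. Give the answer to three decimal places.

0.643 Na apfu

Na2O: 7.45/61.979 = 0.12020 mol → 0.24040 mol Na, 0.12020 mol O.
K2O: 6.30/94.195 = 0.06688 mol → 0.13376 mol K, 0.06688 mol O.
Al2O3: 19.18/101.961 = 0.18811 mol → 0.37622 mol Al, 0.56433 mol O.
SiO2: 67.32/60.083 = 1.12045 mol → 1.12045 mol Si, 2.24090 mol O.
Total oxygen = 2.99231 mol. Normalization factor = 8/2.99231 = 2.67352.
Na per 8 O = 0.24040 × 2.67352 = 0.643.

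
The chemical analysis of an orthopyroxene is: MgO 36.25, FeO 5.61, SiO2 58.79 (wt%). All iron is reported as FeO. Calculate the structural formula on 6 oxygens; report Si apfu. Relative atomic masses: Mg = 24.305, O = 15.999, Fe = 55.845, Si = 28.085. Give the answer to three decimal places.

MgO (M=40.304): mol = 0.89941; Mg = 0.89941, O = 0.89941.
FeO (M=71.844): mol = 0.07809; Fe = 0.07809, O = 0.07809.
SiO2 (M=60.083): mol = 0.97848; Si = 0.97848, O = 1.95696.
ΣO = 2.93446; factor = 6/ΣO = 2.04467.
Si apfu = 0.97848 × 2.04467 = 2.001.

2.001 Si apfu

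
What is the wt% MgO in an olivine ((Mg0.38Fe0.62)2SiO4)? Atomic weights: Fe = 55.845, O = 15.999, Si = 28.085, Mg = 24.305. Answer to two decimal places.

17.04 wt%

Molar mass of (Mg0.38Fe0.62)2SiO4 = 0.76·24.305 + 1.24·55.845 + 1·28.085 + 4·15.999 = 179.801 g/mol.
Each formula unit contains 0.76 Mg, equivalent to 0.76/1 = 0.7600 mol MgO.
M(MgO) = 1×24.305 + 1×15.999 = 40.304 g/mol.
Mass of MgO per formula unit = 0.7600 × 40.304 = 30.631 g.
MgO wt% = 30.631 / 179.801 × 100 = 17.04%.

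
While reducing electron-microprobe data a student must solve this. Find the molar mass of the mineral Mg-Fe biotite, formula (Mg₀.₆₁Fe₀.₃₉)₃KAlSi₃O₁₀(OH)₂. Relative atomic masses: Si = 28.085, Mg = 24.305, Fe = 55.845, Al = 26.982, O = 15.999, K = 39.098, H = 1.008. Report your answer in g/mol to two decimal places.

454.16 g/mol

M = 1.83(24.305) + 1.17(55.845) + 1(39.098) + 1(26.982) + 3(28.085) + 12(15.999) + 2(1.008)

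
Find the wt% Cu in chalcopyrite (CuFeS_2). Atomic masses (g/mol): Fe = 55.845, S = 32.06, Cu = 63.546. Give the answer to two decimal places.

34.63 weight percent

Molar mass of CuFeS_2: 1·63.546 + 1·55.845 + 2·32.06 = 183.511 g/mol.
Mass of Cu per formula unit: 1 × 63.546 = 63.546 g.
Weight fraction Cu = 63.546 / 183.511 = 0.3463.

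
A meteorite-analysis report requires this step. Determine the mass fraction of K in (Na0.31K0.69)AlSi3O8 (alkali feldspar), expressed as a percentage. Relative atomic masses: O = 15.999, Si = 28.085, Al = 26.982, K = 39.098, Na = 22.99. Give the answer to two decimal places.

9.87 wt%

Formula mass = 0.31×22.99 + 0.69×39.098 + 1×26.982 + 3×28.085 + 8×15.999 = 273.334 g/mol, of which 26.978 g is K.
So K makes up 26.978/273.334 = 0.0987 of the mass, i.e. 9.87%.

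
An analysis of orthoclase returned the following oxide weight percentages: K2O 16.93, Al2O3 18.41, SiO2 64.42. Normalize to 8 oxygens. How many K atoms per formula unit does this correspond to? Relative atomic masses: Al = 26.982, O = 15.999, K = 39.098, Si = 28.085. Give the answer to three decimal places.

K2O: 16.93/94.195 = 0.17973 mol → 0.35946 mol K, 0.17973 mol O.
Al2O3: 18.41/101.961 = 0.18056 mol → 0.36112 mol Al, 0.54168 mol O.
SiO2: 64.42/60.083 = 1.07218 mol → 1.07218 mol Si, 2.14436 mol O.
Total oxygen = 2.86577 mol. Normalization factor = 8/2.86577 = 2.79157.
K per 8 O = 0.35946 × 2.79157 = 1.003.

1.003 K apfu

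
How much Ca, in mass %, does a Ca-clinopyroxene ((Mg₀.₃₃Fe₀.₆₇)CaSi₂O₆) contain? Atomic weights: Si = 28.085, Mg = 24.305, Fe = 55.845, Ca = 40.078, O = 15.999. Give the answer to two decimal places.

M((Mg₀.₃₃Fe₀.₆₇)CaSi₂O₆) = 237.679 g/mol.
Ca contributes 1 × 40.078 = 40.078 g per mole.
40.078/237.679 = 0.1686 → 16.86%.

16.86 mass %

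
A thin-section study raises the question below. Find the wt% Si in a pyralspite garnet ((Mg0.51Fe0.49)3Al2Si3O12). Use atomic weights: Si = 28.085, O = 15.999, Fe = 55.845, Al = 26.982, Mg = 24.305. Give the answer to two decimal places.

18.74 weight percent

Molar mass of (Mg0.51Fe0.49)3Al2Si3O12: 1.53·24.305 + 1.47·55.845 + 2·26.982 + 3·28.085 + 12·15.999 = 449.486 g/mol.
Mass of Si per formula unit: 3 × 28.085 = 84.255 g.
Weight fraction Si = 84.255 / 449.486 = 0.1874.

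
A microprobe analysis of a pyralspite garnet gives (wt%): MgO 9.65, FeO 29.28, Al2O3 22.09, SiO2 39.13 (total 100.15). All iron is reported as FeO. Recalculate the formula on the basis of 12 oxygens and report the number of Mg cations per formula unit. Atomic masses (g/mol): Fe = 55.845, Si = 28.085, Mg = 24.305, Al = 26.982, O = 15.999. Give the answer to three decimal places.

9.65 wt% MgO ÷ 40.304 g/mol = 0.23943 mol, giving 0.23943 Mg and 0.23943 O.
29.28 wt% FeO ÷ 71.844 g/mol = 0.40755 mol, giving 0.40755 Fe and 0.40755 O.
22.09 wt% Al2O3 ÷ 101.961 g/mol = 0.21665 mol, giving 0.43330 Al and 0.64995 O.
39.13 wt% SiO2 ÷ 60.083 g/mol = 0.65127 mol, giving 0.65127 Si and 1.30254 O.
Oxygen sums to 2.59947; scaling by 12/2.59947 = 4.61633 puts the formula on 12 O.
Mg: 0.23943 × 4.61633 = 1.105 atoms per formula unit.

1.105 Mg apfu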